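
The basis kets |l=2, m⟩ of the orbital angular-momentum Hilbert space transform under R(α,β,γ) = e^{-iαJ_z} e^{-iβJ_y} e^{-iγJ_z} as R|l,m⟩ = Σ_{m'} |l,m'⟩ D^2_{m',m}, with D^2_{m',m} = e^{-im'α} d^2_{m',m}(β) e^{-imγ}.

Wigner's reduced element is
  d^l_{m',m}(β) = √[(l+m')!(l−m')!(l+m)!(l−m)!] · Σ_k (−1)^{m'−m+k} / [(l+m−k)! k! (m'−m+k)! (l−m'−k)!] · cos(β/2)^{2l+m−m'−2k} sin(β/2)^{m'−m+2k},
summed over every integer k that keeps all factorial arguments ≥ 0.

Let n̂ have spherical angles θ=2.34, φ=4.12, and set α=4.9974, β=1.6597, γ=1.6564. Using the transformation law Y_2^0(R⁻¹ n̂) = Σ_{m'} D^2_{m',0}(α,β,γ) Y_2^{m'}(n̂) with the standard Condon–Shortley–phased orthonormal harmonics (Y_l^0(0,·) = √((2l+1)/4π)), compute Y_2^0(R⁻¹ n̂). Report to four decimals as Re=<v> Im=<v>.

Need the full column D^2_{m',0} for m'=−2..2 at α=4.9974, β=1.6597, γ=1.6564.
cos(β/2)=0.674986, sin(β/2)=0.737830
d^2_{-2,0}: single k=2 term ⇒ +0.607545;  D = -0.511486-0.327862i
d^2_{-1,0}: k∈[1..2] ⇒ +0.555798 -0.664110 = -0.108311;  D = -0.030454+0.103942i
d^2_{0,0}: k∈[0..2] ⇒ +0.207577 -0.992117 +0.296364 = -0.488175;  D = -0.488175+0.000000i
d^2_{1,0}: k∈[0..1] ⇒ -0.555798 +0.664110 = +0.108311;  D = +0.030454+0.103942i
d^2_{2,0}: single k=0 term ⇒ +0.607545;  D = -0.511486+0.327862i
Y_2^{m'}(θ=2.34,φ=4.12) and Σ D·Y over m':
  (-0.5115-0.3279i)·(-0.0751-0.1847i)  (-0.0305+0.1039i)·(+0.2156-0.3203i)  (-0.4882+0.0000i)·(+0.1424+0.0000i)  (+0.0305+0.1039i)·(-0.2156-0.3203i)  (-0.5115+0.3279i)·(-0.0751+0.1847i)
Y_2^0(R⁻¹ n̂) = -0.060380+0.000000i

Re=-0.0604 Im=0.0000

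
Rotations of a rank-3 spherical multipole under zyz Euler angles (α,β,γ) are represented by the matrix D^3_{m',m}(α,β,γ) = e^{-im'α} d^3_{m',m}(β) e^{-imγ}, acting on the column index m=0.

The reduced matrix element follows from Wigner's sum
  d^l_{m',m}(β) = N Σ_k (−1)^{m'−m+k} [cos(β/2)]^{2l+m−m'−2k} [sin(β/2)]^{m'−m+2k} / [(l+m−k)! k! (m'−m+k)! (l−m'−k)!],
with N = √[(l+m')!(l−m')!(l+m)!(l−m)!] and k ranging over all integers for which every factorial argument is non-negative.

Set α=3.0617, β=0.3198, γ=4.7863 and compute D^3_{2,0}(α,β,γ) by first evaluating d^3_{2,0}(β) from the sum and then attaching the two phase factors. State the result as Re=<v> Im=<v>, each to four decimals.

First d^3_{2,0}(β=0.3198), then the phase factors e^{-i(2)α} and e^{-i(0)γ}:
c=cos(0.3198/2)=0.987243, s=sin(0.3198/2)=0.159219; N=√[120·1·6·6]=65.726707
k: max(0,(0)−(2))=0 … min(3+(0),3−(2))=1
  k=0: (−1)^2·65.7267/(12)·0.9872^4·0.1592^2 = +0.131901
  k=1: (−1)^3·65.7267/(12)·0.9872^2·0.1592^4 = -0.003431
d^3_{2,0}(0.3198) = +0.131901 -0.003431 = +0.128471
Attach z-rotation phases: D = e^{-i(2)(3.0617)}·(+0.128471)·e^{-i(0)(4.7863)} = +0.126834+0.020440i

Re=0.1268 Im=0.0204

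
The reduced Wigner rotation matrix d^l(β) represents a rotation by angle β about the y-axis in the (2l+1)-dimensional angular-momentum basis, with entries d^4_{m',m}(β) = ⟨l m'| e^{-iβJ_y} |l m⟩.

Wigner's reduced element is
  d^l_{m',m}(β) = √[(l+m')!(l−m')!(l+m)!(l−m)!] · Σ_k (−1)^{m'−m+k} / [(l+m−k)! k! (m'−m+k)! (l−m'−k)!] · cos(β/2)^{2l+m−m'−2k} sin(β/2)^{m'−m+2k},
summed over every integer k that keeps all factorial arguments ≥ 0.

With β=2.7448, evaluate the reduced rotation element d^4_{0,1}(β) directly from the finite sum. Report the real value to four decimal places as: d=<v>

d=-0.5887

d^4_{0,1}(β=2.7448) via Wigner's sum:
c=cos(2.7448/2)=0.197097, s=sin(2.7448/2)=0.980384; N=√[24·24·120·6]=643.987578
k: max(0,(1)−(0))=1 … min(4+(1),4−(0))=4
  k=1: (−1)^0·643.9876/(144)·0.1971^7·0.9804^1 = +0.000051
  k=2: (−1)^1·643.9876/(24)·0.1971^5·0.9804^3 = -0.007521
  k=3: (−1)^2·643.9876/(24)·0.1971^3·0.9804^5 = +0.186076
  k=4: (−1)^3·643.9876/(144)·0.1971^1·0.9804^7 = -0.767307
d^4_{0,1}(2.7448) = +0.000051 -0.007521 +0.186076 -0.767307 = -0.588701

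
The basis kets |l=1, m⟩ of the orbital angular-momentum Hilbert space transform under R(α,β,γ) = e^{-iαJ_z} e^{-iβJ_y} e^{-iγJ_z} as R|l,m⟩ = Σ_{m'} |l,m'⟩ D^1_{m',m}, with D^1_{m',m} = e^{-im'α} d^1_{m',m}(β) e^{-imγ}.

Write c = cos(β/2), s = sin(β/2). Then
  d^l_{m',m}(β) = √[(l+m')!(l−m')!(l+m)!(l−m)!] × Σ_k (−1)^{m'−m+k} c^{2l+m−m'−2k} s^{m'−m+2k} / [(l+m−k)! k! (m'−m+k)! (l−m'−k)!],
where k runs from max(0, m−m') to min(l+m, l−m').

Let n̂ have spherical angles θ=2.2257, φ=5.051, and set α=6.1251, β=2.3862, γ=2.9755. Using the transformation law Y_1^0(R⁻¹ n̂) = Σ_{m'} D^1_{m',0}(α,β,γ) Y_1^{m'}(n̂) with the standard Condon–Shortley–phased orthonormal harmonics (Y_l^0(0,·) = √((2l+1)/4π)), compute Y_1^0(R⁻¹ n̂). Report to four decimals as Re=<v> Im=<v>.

Need the full column D^1_{m',0} for m'=−1..1 at α=6.1251, β=2.3862, γ=2.9755.
cos(β/2)=0.368780, sin(β/2)=0.929517
d^1_{-1,0}: single k=1 term ⇒ +0.484774;  D = +0.478730-0.076317i
d^1_{0,0}: k∈[0..1] ⇒ +0.135999 -0.864001 = -0.728002;  D = -0.728002+0.000000i
d^1_{1,0}: single k=0 term ⇒ -0.484774;  D = -0.478730-0.076317i
Y_1^{m'}(θ=2.2257,φ=5.051) and Σ D·Y over m':
  (+0.4787-0.0763i)·(+0.0910+0.2585i)  (-0.7280+0.0000i)·(-0.2976+0.0000i)  (-0.4787-0.0763i)·(-0.0910+0.2585i)
Y_1^0(R⁻¹ n̂) = +0.343251+0.000000i

Re=0.3433 Im=0.0000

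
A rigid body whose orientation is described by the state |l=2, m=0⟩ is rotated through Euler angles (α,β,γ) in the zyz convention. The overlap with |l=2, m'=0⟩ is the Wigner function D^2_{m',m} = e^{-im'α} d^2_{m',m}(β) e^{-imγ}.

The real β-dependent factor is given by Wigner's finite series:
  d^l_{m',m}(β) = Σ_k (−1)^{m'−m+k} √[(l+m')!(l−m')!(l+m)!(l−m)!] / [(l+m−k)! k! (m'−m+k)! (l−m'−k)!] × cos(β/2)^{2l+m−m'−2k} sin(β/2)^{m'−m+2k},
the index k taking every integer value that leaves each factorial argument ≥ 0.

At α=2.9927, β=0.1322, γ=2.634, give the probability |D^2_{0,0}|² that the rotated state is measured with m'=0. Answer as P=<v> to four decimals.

P=0.9486

D^2_{0,0}(2.9927,0.1322,2.634) = e^{-i·0·2.9927}·d^2_{0,0}(0.1322)·e^{-i·0·2.634}. Compute d first:
Half-angle: c=0.997816, s=0.066052. N=√(2·2·2·2)=4.000000
k: max(0,(0)−(0))=0 … min(2+(0),2−(0))=2
  k=0: (−1)^0·4.0000/(4)·0.9978^4·0.0661^0 = +0.991293
  k=1: (−1)^1·4.0000/(1)·0.9978^2·0.0661^2 = -0.017375
  k=2: (−1)^2·4.0000/(4)·0.9978^0·0.0661^4 = +0.000019
d^2_{0,0}(0.1322) = +0.991293 -0.017375 +0.000019 = +0.973937
|D^2_{0,0}|² = |d^2_{0,0}(β)|² = (+0.973937)² = 0.948553 (the z-rotation phases have unit modulus)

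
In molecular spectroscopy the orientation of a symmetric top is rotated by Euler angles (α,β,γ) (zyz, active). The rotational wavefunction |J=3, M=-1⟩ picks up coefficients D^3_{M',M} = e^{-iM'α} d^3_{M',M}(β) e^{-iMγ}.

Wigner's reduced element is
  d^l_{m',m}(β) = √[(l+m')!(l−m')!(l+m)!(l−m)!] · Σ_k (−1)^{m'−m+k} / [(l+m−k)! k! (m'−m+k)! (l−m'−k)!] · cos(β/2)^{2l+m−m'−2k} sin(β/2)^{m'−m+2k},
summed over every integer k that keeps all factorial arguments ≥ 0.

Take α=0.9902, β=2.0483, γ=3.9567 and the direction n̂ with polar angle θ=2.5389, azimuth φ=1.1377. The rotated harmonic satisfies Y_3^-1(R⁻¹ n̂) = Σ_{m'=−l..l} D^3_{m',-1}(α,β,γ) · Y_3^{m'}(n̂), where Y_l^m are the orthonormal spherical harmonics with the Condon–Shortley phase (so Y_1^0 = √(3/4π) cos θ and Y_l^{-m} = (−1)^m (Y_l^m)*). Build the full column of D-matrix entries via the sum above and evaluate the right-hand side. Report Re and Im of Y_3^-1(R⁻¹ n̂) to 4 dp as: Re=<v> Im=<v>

Need the full column D^3_{m',-1} for m'=−3..3 at α=0.9902, β=2.0483, γ=3.9567.
cos(β/2)=0.519825, sin(β/2)=0.854273
d^3_{-3,-1}: single k=2 term ⇒ +0.206380;  D = +0.165028+0.123929i
d^3_{-2,-1}: k∈[1..2] ⇒ +0.102538 -0.553849 = -0.451312;  D = -0.424552+0.153093i
d^3_{-1,-1}: k∈[0..2] ⇒ +0.019731 -0.426297 +0.863479 = +0.456913;  D = +0.106172-0.444406i
d^3_{0,-1}: k∈[0..2] ⇒ -0.112324 +0.910067 -0.819276 = -0.021534;  D = +0.014768+0.015672i
d^3_{1,-1}: k∈[0..2] ⇒ +0.319723 -1.151306 +0.388668 = -0.442915;  D = +0.436143-0.077155i
d^3_{2,-1}: k∈[0..1] ⇒ -0.553849 +0.747894 = +0.194044;  D = -0.076547+0.178308i
d^3_{3,-1}: single k=0 term ⇒ +0.557373;  D = +0.307640+0.464782i
Y_3^{m'}(θ=2.5389,φ=1.1377) and Σ D·Y over m':
  (+0.1650+0.1239i)·(-0.0732+0.0204i)  (-0.4246+0.1531i)·(+0.1752+0.2061i)  (+0.1062-0.4444i)·(+0.1840-0.3980i)  (+0.0148+0.0157i)·(-0.1209+0.0000i)  (+0.4361-0.0772i)·(-0.1840-0.3980i)  (-0.0765+0.1783i)·(+0.1752-0.2061i)  (+0.3076+0.4648i)·(+0.0732+0.0204i)
Y_3^-1(R⁻¹ n̂) = -0.354243-0.264367i

Re=-0.3542 Im=-0.2644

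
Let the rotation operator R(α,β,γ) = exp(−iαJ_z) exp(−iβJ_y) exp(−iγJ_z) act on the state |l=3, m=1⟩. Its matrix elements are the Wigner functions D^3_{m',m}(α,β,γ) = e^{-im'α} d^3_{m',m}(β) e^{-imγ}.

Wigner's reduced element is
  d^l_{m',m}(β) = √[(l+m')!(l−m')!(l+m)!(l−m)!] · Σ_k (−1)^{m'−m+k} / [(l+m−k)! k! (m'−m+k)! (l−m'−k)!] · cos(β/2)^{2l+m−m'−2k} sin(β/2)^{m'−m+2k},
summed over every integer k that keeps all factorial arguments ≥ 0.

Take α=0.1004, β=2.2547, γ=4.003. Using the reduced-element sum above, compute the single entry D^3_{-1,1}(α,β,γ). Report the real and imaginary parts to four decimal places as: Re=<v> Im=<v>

Split into d^3_{-1,1}(β=2.2547) × two z-phases.
c=cos(2.2547/2)=0.429055, s=sin(2.2547/2)=0.903278; N=√[2·24·24·2]=48.000000
k∈{2,3,4} keeps every argument non-negative
  k=2: (−1)^0·48.0000/(8)·0.4291^4·0.9033^2 = +0.165900
  k=3: (−1)^1·48.0000/(6)·0.4291^2·0.9033^4 = -0.980398
  k=4: (−1)^2·48.0000/(48)·0.4291^0·0.9033^6 = +0.543162
d^3_{-1,1}(2.2547) = +0.165900 -0.980398 +0.543162 = -0.271336
Attach z-rotation phases: D = e^{-i(-1)(0.1004)}·(-0.271336)·e^{-i(1)(4.003)} = +0.196485-0.187127i

Re=0.1965 Im=-0.1871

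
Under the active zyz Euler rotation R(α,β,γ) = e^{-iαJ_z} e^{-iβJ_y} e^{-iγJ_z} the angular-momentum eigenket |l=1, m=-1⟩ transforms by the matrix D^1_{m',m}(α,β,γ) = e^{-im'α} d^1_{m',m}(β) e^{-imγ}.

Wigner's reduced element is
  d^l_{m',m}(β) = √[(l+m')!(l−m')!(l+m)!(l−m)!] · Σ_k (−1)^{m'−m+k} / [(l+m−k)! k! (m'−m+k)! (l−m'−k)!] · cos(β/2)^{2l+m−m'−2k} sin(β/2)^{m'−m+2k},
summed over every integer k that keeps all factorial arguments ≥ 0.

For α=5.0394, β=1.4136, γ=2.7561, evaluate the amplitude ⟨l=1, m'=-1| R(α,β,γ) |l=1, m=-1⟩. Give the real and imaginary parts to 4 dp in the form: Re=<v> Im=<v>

Split into d^1_{-1,-1}(β=1.4136) × two z-phases.
c=cos(1.4136/2)=0.760444, s=sin(1.4136/2)=0.649404; N=√[1·2·1·2]=2.000000
Admissible k: 0..0 (factorial args all ≥0)
  k=0: (−1)^0·2.0000/(2)·0.7604^2·0.6494^0 = +0.578275
d^1_{-1,-1}(1.4136) = +0.578275
Phases: e^{-i·(-1)·5.0394}=+0.321214-0.947007i, e^{-i·(-1)·2.7561}=-0.926613+0.376016i ⇒ D=+0.033799+0.577286i

Re=0.0338 Im=0.5773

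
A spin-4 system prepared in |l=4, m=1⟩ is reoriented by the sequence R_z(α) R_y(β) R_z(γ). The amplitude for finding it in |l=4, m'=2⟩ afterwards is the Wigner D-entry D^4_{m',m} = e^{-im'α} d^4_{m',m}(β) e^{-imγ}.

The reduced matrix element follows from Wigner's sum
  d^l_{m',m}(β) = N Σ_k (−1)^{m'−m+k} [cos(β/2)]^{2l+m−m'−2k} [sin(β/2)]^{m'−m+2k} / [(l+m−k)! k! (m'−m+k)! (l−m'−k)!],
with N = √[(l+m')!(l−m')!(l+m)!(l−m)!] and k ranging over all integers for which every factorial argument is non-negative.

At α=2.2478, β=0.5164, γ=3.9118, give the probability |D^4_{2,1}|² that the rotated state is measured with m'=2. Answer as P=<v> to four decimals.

P=0.3262

First d^4_{2,1}(β=0.5164), then the phase factors e^{-i(2)α} and e^{-i(1)γ}:
c=cos(0.5164/2)=0.966851, s=sin(0.5164/2)=0.255341; N=√[720·2·120·6]=1018.233765
k: max(0,(1)−(2))=0 … min(4+(1),4−(2))=2
  k=0: (−1)^1·1018.2338/(240)·0.9669^7·0.2553^1 = -0.855605
  k=1: (−1)^2·1018.2338/(48)·0.9669^5·0.2553^3 = +0.298376
  k=2: (−1)^3·1018.2338/(72)·0.9669^3·0.2553^5 = -0.013874
d^4_{2,1}(0.5164) = -0.855605 +0.298376 -0.013874 = -0.571103
|D^4_{2,1}|² = |d^4_{2,1}(β)|² = (-0.571103)² = 0.326159 (the z-rotation phases have unit modulus)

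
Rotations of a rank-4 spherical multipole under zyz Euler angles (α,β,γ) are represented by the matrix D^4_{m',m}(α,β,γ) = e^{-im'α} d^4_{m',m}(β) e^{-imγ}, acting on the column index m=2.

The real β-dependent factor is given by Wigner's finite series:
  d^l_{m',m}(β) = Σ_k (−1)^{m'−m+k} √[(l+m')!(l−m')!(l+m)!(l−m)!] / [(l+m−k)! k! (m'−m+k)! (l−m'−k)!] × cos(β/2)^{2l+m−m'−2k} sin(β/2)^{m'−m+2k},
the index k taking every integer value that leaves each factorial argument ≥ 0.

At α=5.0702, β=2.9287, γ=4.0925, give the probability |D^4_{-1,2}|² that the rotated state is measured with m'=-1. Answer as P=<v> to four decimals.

P=0.1670

Split into d^4_{-1,2}(β=2.9287) × two z-phases.
Half-angle: c=0.106245, s=0.994340. N=√(6·120·720·2)=1018.233765
k∈{3,4,5} keeps every argument non-negative
  k=3: (−1)^0·1018.2338/(72)·0.1062^5·0.9943^3 = +0.000188
  k=4: (−1)^1·1018.2338/(48)·0.1062^3·0.9943^5 = -0.024729
  k=5: (−1)^2·1018.2338/(240)·0.1062^1·0.9943^7 = +0.433202
d^4_{-1,2}(2.9287) = +0.000188 -0.024729 +0.433202 = +0.408661
|D^4_{-1,2}|² = |d^4_{-1,2}(β)|² = (+0.408661)² = 0.167004 (the z-rotation phases have unit modulus)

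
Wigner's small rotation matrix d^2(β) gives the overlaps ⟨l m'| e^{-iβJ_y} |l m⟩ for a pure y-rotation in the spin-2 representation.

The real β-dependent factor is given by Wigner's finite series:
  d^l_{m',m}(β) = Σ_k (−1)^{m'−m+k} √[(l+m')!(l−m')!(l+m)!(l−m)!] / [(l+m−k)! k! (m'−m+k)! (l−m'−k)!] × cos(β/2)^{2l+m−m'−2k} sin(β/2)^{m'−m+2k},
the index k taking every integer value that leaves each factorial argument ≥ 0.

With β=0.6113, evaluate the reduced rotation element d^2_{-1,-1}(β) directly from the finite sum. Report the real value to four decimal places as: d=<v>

d^2_{-1,-1}(β=0.6113) via Wigner's sum:
Half-angle: c=0.953652, s=0.300913. N=√(1·6·1·6)=6.000000
The bounds max(0,m−m')=0 and min(l+m,l−m')=1 give 2 terms
  k=0: (−1)^0·6.0000/(6)·0.9537^4·0.3009^0 = +0.827102
  k=1: (−1)^1·6.0000/(2)·0.9537^2·0.3009^2 = -0.247049
d^2_{-1,-1}(0.6113) = +0.827102 -0.247049 = +0.580053

d=0.5801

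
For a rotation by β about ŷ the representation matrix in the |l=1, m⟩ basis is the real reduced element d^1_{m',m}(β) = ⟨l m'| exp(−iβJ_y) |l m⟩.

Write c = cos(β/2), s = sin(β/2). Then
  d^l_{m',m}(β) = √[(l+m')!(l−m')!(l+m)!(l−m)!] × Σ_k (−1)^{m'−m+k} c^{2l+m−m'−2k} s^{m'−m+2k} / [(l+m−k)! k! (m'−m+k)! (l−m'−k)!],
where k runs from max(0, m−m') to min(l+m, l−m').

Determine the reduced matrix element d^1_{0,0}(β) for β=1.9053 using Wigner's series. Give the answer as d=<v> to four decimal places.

d=-0.3283

d^1_{0,0}(β=1.9053) via Wigner's sum:
Half-angle: c=0.579525, s=0.814954. N=√(1·1·1·1)=1.000000
k: max(0,(0)−(0))=0 … min(1+(0),1−(0))=1
  k=0: (−1)^0·1.0000/(1)·0.5795^2·0.8150^0 = +0.335850
  k=1: (−1)^1·1.0000/(1)·0.5795^0·0.8150^2 = -0.664150
d^1_{0,0}(1.9053) = +0.335850 -0.664150 = -0.328300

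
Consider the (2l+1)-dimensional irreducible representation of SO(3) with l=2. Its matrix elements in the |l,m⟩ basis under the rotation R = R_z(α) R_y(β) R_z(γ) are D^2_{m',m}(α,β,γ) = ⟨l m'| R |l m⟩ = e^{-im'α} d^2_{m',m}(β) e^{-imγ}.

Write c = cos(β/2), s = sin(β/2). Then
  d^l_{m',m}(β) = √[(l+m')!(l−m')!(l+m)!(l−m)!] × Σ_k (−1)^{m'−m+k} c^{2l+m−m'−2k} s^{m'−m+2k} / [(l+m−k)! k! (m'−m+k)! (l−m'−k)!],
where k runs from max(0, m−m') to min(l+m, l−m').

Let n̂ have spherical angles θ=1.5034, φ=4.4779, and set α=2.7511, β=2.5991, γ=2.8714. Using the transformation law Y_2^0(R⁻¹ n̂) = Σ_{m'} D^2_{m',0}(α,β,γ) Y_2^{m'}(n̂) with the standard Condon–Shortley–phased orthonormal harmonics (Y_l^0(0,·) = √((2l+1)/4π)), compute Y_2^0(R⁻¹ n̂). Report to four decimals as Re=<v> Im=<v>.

Need the full column D^2_{m',0} for m'=−2..2 at α=2.7511, β=2.5991, γ=2.8714.
cos(β/2)=0.267932, sin(β/2)=0.963438
d^2_{-2,0}: single k=2 term ⇒ +0.163220;  D = +0.115922-0.114904i
d^2_{-1,0}: k∈[1..2] ⇒ +0.045392 -0.586910 = -0.541519;  D = +0.500754-0.206126i
d^2_{0,0}: k∈[0..2] ⇒ +0.005153 -0.266537 +0.861578 = +0.600194;  D = +0.600194+0.000000i
d^2_{1,0}: k∈[0..1] ⇒ -0.045392 +0.586910 = +0.541519;  D = -0.500754-0.206126i
d^2_{2,0}: single k=0 term ⇒ +0.163220;  D = +0.115922+0.114904i
Y_2^{m'}(θ=1.5034,φ=4.4779) and Σ D·Y over m':
  (+0.1159-0.1149i)·(-0.3430-0.1738i)  (+0.5008-0.2061i)·(-0.0121+0.0505i)  (+0.6002+0.0000i)·(-0.3111+0.0000i)  (-0.5008-0.2061i)·(+0.0121+0.0505i)  (+0.1159+0.1149i)·(-0.3430+0.1738i)
Y_2^0(R⁻¹ n̂) = -0.297449+0.000000i

Re=-0.2974 Im=0.0000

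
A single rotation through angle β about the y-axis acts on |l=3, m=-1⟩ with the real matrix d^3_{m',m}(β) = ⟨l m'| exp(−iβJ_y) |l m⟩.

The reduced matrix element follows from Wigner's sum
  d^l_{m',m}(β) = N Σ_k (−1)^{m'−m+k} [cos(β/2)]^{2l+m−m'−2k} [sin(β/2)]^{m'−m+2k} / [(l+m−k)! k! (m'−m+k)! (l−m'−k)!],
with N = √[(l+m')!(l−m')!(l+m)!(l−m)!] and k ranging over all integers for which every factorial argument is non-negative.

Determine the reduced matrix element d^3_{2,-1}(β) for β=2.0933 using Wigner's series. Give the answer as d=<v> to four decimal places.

d=0.2553

d^3_{2,-1}(β=2.0933) via Wigner's sum:
Half-angle: c=0.500474, s=0.865751. N=√(120·1·2·24)=75.894664
k: max(0,(-1)−(2))=0 … min(3+(-1),3−(2))=1
  k=0: (−1)^3·75.8947/(12)·0.5005^3·0.8658^3 = -0.514464
  k=1: (−1)^4·75.8947/(24)·0.5005^1·0.8658^5 = +0.769747
d^3_{2,-1}(2.0933) = -0.514464 +0.769747 = +0.255283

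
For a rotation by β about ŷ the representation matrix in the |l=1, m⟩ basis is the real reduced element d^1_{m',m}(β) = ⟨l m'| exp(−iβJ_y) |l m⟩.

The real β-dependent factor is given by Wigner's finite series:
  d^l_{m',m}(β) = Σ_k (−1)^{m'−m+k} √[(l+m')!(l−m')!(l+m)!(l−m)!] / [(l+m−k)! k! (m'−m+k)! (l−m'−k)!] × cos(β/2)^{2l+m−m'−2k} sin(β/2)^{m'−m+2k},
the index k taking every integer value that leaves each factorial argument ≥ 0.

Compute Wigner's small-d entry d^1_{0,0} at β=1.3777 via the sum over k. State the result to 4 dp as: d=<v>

d^1_{0,0}(β=1.3777) via Wigner's sum:
Half-angle: c=0.771978, s=0.635650. N=√(1·1·1·1)=1.000000
Admissible k: 0..1 (factorial args all ≥0)
  k=0: (−1)^0·1.0000/(1)·0.7720^2·0.6356^0 = +0.595949
  k=1: (−1)^1·1.0000/(1)·0.7720^0·0.6356^2 = -0.404051
d^1_{0,0}(1.3777) = +0.595949 -0.404051 = +0.191899

d=0.1919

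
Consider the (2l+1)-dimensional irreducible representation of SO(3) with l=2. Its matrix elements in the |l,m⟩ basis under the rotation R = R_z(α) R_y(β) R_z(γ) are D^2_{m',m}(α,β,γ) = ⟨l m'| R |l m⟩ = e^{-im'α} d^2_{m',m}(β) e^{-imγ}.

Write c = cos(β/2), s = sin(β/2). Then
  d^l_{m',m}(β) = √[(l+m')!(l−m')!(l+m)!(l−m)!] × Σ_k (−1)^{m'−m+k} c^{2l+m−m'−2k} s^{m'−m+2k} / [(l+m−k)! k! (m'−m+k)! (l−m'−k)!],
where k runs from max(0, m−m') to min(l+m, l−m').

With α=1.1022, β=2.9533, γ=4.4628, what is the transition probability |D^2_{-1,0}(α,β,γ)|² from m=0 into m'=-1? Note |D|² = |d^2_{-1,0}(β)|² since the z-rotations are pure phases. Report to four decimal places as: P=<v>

First d^2_{-1,0}(β=2.9533), then the phase factors e^{-i(-1)α} and e^{-i(0)γ}:
c=cos(2.9533/2)=0.094007, s=sin(2.9533/2)=0.995572; N=√[1·6·2·2]=4.898979
k: max(0,(0)−(-1))=1 … min(2+(0),2−(-1))=2
  k=1: (−1)^0·4.8990/(2)·0.0940^3·0.9956^1 = +0.002026
  k=2: (−1)^1·4.8990/(2)·0.0940^1·0.9956^3 = -0.227224
d^2_{-1,0}(2.9533) = +0.002026 -0.227224 = -0.225198
|D^2_{-1,0}|² = |d^2_{-1,0}(β)|² = (-0.225198)² = 0.050714 (the z-rotation phases have unit modulus)

P=0.0507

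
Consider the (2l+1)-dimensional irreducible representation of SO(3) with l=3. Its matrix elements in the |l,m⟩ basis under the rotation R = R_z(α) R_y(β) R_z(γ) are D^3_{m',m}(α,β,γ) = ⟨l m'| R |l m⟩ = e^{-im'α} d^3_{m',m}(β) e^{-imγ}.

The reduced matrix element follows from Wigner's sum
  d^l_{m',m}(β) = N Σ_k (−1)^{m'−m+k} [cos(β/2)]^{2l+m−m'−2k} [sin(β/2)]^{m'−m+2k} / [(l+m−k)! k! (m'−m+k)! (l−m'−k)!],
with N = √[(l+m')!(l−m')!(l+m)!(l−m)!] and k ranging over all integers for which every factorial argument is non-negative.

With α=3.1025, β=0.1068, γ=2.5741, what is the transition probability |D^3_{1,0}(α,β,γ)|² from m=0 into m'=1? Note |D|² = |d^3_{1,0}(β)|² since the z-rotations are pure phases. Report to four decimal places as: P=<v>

P=0.0331

First d^3_{1,0}(β=0.1068), then the phase factors e^{-i(1)α} and e^{-i(0)γ}:
Half-angle: c=0.998575, s=0.053375. N=√(24·2·6·6)=41.569219
Admissible k: 0..2 (factorial args all ≥0)
  k=0: (−1)^1·41.5692/(12)·0.9986^5·0.0534^1 = -0.183581
  k=1: (−1)^2·41.5692/(4)·0.9986^3·0.0534^3 = +0.001573
  k=2: (−1)^3·41.5692/(12)·0.9986^1·0.0534^5 = -0.000001
d^3_{1,0}(0.1068) = -0.183581 +0.001573 -0.000001 = -0.182009
|D^3_{1,0}|² = |d^3_{1,0}(β)|² = (-0.182009)² = 0.033127 (the z-rotation phases have unit modulus)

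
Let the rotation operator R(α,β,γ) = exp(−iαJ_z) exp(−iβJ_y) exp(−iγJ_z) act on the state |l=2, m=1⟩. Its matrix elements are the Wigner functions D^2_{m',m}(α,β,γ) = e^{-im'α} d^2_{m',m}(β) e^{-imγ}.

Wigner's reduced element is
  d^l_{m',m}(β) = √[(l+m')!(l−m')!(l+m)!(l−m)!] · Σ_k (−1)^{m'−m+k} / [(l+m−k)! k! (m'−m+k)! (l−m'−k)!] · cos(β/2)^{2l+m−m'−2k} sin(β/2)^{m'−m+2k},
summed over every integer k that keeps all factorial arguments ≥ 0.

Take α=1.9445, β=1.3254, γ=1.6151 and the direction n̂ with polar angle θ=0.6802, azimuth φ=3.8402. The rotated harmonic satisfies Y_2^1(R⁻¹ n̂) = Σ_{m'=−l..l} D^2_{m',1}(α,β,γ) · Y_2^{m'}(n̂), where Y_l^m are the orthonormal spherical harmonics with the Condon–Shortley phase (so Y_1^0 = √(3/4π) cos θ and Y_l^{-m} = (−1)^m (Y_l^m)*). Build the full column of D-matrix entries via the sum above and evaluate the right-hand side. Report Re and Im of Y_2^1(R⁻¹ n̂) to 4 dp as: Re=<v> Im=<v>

Re=0.0029 Im=0.0035

Need the full column D^2_{m',1} for m'=−2..2 at α=1.9445, β=1.3254, γ=1.6151.
cos(β/2)=0.788334, sin(β/2)=0.615248
d^2_{-2,1}: single k=3 term ⇒ +0.367189;  D = -0.237420+0.280106i
d^2_{-1,1}: k∈[2..3] ⇒ +0.705735 -0.143285 = +0.562450;  D = +0.532211+0.181939i
d^2_{0,1}: k∈[1..2] ⇒ +0.738340 -0.449713 = +0.288627;  D = -0.012783-0.288343i
d^2_{1,1}: k∈[0..1] ⇒ +0.386225 -0.705735 = -0.319509;  D = +0.292000-0.129702i
d^2_{2,1}: single k=0 term ⇒ -0.602852;  D = -0.428963-0.423581i
Y_2^{m'}(θ=0.6802,φ=3.8402) and Σ D·Y over m':
  (-0.2374+0.2801i)·(+0.0264-0.1505i)  (+0.5322+0.1819i)·(-0.2893+0.2430i)  (-0.0128-0.2883i)·(+0.2565+0.0000i)  (+0.2920-0.1297i)·(+0.2893+0.2430i)  (-0.4290-0.4236i)·(+0.0264+0.1505i)
Y_2^1(R⁻¹ n̂) = +0.002868+0.003526i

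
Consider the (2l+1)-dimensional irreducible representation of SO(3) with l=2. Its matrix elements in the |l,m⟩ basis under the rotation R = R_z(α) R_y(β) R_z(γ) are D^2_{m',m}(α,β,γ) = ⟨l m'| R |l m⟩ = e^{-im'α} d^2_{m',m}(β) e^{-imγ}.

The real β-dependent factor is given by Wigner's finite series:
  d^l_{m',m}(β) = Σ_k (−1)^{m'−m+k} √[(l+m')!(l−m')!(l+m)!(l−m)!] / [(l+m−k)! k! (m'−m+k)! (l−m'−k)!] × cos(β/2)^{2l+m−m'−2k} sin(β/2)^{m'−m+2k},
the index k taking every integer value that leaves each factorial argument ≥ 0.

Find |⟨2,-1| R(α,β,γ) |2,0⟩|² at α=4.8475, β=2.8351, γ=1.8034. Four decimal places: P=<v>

D^2_{-1,0}(4.8475,2.8351,1.8034) = e^{-i·-1·4.8475}·d^2_{-1,0}(2.8351)·e^{-i·0·1.8034}. Compute d first:
With c≡cos(β/2)=0.152647 and s≡sin(β/2)=0.988281, N=[1·6·2·2]^{1/2}=4.898979
k: max(0,(0)−(-1))=1 … min(2+(0),2−(-1))=2
  k=1: (−1)^0·4.8990/(2)·0.1526^3·0.9883^1 = +0.008610
  k=2: (−1)^1·4.8990/(2)·0.1526^1·0.9883^3 = -0.360915
d^2_{-1,0}(2.8351) = +0.008610 -0.360915 = -0.352305
|D^2_{-1,0}|² = |d^2_{-1,0}(β)|² = (-0.352305)² = 0.124119 (the z-rotation phases have unit modulus)

P=0.1241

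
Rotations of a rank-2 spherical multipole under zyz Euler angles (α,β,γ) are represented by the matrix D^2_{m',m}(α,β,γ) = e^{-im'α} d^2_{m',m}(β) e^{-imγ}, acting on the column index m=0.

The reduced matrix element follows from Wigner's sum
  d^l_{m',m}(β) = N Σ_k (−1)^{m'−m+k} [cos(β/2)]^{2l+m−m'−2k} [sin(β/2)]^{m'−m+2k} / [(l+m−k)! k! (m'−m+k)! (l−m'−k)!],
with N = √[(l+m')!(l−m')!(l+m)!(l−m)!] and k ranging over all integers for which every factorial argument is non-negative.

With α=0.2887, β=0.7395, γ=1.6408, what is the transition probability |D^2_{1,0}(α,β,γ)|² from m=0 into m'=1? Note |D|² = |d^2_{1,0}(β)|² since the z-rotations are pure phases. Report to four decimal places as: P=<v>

Split into d^2_{1,0}(β=0.7395) × two z-phases.
c=cos(0.7395/2)=0.932418, s=sin(0.7395/2)=0.361382; N=√[6·1·2·2]=4.898979
Admissible k: 0..1 (factorial args all ≥0)
  k=0: (−1)^1·4.8990/(2)·0.9324^3·0.3614^1 = -0.717586
  k=1: (−1)^2·4.8990/(2)·0.9324^1·0.3614^3 = +0.107792
d^2_{1,0}(0.7395) = -0.717586 +0.107792 = -0.609794
|D^2_{1,0}|² = |d^2_{1,0}(β)|² = (-0.609794)² = 0.371849 (the z-rotation phases have unit modulus)

P=0.3718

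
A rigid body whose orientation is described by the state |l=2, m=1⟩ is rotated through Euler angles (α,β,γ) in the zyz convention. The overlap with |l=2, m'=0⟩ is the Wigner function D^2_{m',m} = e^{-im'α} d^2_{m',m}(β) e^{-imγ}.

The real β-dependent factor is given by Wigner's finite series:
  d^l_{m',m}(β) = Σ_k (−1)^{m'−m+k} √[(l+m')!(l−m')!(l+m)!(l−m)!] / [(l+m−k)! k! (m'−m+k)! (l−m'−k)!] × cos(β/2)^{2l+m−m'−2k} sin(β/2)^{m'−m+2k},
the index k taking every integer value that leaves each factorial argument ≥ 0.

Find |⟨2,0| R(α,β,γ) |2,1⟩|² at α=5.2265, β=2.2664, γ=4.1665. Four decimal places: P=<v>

D^2_{0,1}(5.2265,2.2664,4.1665) = e^{-i·0·5.2265}·d^2_{0,1}(2.2664)·e^{-i·1·4.1665}. Compute d first:
c=cos(2.2664/2)=0.423764, s=sin(2.2664/2)=0.905773; N=√[2·2·6·1]=4.898979
Admissible k: 1..2 (factorial args all ≥0)
  k=1: (−1)^0·4.8990/(2)·0.4238^3·0.9058^1 = +0.168836
  k=2: (−1)^1·4.8990/(2)·0.4238^1·0.9058^3 = -0.771360
d^2_{0,1}(2.2664) = +0.168836 -0.771360 = -0.602524
|D^2_{0,1}|² = |d^2_{0,1}(β)|² = (-0.602524)² = 0.363035 (the z-rotation phases have unit modulus)

P=0.3630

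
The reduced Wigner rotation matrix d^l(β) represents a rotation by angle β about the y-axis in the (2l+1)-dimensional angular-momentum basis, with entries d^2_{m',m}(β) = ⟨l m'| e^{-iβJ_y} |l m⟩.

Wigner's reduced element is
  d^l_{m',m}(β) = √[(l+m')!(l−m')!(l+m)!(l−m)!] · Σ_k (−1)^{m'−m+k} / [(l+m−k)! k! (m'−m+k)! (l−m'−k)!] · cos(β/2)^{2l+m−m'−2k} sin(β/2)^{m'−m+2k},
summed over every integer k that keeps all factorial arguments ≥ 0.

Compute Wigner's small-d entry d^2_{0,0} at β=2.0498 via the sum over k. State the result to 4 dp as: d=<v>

d=-0.1814

d^2_{0,0}(β=2.0498) via Wigner's sum:
c=cos(2.0498/2)=0.519184, s=sin(2.0498/2)=0.854662; N=√[2·2·2·2]=4.000000
k: max(0,(0)−(0))=0 … min(2+(0),2−(0))=2
  k=0: (−1)^0·4.0000/(4)·0.5192^4·0.8547^0 = +0.072658
  k=1: (−1)^1·4.0000/(1)·0.5192^2·0.8547^2 = -0.787576
  k=2: (−1)^2·4.0000/(4)·0.5192^0·0.8547^4 = +0.533554
d^2_{0,0}(2.0498) = +0.072658 -0.787576 +0.533554 = -0.181363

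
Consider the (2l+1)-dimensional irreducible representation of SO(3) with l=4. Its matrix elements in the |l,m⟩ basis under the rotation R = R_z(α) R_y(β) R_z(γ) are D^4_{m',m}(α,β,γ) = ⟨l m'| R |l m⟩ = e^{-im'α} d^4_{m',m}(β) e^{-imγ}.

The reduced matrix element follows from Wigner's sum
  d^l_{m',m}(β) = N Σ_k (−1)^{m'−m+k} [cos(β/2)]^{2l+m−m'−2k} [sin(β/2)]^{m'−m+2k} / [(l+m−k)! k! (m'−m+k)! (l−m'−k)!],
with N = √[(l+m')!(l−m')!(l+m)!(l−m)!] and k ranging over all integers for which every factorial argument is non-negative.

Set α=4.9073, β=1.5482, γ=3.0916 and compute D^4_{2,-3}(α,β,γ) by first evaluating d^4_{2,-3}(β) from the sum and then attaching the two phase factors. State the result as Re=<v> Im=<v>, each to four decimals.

Re=-0.4005 Im=0.2400

D^4_{2,-3}(4.9073,1.5482,3.0916) = e^{-i·2·4.9073}·d^4_{2,-3}(1.5482)·e^{-i·-3·3.0916}. Compute d first:
With c≡cos(β/2)=0.715050 and s≡sin(β/2)=0.699073, N=[720·2·1·5040]^{1/2}=2693.993318
k: max(0,(-3)−(2))=0 … min(4+(-3),4−(2))=1
  k=0: (−1)^5·2693.9933/(240)·0.7151^3·0.6991^5 = -0.685184
  k=1: (−1)^6·2693.9933/(720)·0.7151^1·0.6991^7 = +0.218302
d^4_{2,-3}(1.5482) = -0.685184 +0.218302 = -0.466882
Attach z-rotation phases: D = e^{-i(2)(4.9073)}·(-0.466882)·e^{-i(-3)(3.0916)} = -0.400497+0.239961i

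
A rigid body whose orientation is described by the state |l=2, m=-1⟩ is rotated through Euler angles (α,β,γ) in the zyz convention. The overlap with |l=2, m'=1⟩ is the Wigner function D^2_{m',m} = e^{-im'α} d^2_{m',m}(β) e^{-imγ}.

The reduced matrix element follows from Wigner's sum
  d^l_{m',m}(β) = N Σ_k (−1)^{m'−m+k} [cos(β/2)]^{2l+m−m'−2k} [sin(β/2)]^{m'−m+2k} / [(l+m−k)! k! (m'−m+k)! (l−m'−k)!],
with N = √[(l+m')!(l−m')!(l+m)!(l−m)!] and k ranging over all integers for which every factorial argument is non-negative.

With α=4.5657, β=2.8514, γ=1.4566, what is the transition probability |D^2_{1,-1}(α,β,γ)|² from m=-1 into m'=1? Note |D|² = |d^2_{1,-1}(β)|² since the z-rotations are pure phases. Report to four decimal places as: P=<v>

P=0.8050

Split into d^2_{1,-1}(β=2.8514) × two z-phases.
With c≡cos(β/2)=0.144588 and s≡sin(β/2)=0.989492, N=[6·1·1·6]^{1/2}=6.000000
k: max(0,(-1)−(1))=0 … min(2+(-1),2−(1))=1
  k=0: (−1)^2·6.0000/(2)·0.1446^2·0.9895^2 = +0.061406
  k=1: (−1)^3·6.0000/(6)·0.1446^0·0.9895^4 = -0.958626
d^2_{1,-1}(2.8514) = +0.061406 -0.958626 = -0.897220
|D^2_{1,-1}|² = |d^2_{1,-1}(β)|² = (-0.897220)² = 0.805004 (the z-rotation phases have unit modulus)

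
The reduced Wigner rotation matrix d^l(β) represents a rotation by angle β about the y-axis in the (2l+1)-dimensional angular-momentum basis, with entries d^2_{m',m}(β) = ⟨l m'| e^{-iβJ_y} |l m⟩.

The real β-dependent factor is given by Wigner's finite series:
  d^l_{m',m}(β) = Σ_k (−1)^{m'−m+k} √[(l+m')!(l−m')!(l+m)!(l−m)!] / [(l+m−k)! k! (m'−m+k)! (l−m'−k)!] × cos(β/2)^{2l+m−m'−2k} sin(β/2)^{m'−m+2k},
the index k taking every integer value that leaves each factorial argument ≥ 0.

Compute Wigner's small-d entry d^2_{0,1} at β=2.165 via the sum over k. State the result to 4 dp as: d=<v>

d=-0.5681

d^2_{0,1}(β=2.165) via Wigner's sum:
c=cos(2.165/2)=0.469122, s=sin(2.165/2)=0.883133; N=√[2·2·6·1]=4.898979
The bounds max(0,m−m')=1 and min(l+m,l−m')=2 give 2 terms
  k=1: (−1)^0·4.8990/(2)·0.4691^3·0.8831^1 = +0.223336
  k=2: (−1)^1·4.8990/(2)·0.4691^1·0.8831^3 = -0.791481
d^2_{0,1}(2.165) = +0.223336 -0.791481 = -0.568144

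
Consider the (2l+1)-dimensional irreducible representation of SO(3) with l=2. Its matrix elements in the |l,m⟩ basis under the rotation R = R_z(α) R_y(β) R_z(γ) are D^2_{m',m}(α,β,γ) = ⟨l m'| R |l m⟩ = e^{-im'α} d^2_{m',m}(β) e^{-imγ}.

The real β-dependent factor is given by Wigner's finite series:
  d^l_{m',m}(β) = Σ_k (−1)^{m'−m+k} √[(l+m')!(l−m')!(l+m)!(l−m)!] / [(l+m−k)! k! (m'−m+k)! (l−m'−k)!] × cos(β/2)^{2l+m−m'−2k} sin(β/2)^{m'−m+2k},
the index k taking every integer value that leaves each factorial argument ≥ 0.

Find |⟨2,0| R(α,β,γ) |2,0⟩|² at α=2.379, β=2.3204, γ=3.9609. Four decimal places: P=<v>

D^2_{0,0}(2.379,2.3204,3.9609) = e^{-i·0·2.379}·d^2_{0,0}(2.3204)·e^{-i·0·3.9609}. Compute d first:
Half-angle: c=0.399156, s=0.916883. N=√(2·2·2·2)=4.000000
Admissible k: 0..2 (factorial args all ≥0)
  k=0: (−1)^0·4.0000/(4)·0.3992^4·0.9169^0 = +0.025385
  k=1: (−1)^1·4.0000/(1)·0.3992^2·0.9169^2 = -0.535764
  k=2: (−1)^2·4.0000/(4)·0.3992^0·0.9169^4 = +0.706733
d^2_{0,0}(2.3204) = +0.025385 -0.535764 +0.706733 = +0.196354
|D^2_{0,0}|² = |d^2_{0,0}(β)|² = (+0.196354)² = 0.038555 (the z-rotation phases have unit modulus)

P=0.0386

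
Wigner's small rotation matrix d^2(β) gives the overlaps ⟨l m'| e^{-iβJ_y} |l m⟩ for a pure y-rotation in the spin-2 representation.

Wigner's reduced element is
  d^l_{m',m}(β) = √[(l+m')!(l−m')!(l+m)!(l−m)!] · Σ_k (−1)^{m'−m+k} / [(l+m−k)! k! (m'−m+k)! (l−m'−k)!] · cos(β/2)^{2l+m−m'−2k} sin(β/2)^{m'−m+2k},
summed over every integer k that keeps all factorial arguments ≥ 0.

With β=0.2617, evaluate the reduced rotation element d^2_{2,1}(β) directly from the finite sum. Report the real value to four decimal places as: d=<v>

d=-0.2543

d^2_{2,1}(β=0.2617) via Wigner's sum:
With c≡cos(β/2)=0.991451 and s≡sin(β/2)=0.130477, N=[24·1·6·1]^{1/2}=12.000000
k∈{0} keeps every argument non-negative
  k=0: (−1)^1·12.0000/(6)·0.9915^3·0.1305^1 = -0.254318
d^2_{2,1}(0.2617) = -0.254318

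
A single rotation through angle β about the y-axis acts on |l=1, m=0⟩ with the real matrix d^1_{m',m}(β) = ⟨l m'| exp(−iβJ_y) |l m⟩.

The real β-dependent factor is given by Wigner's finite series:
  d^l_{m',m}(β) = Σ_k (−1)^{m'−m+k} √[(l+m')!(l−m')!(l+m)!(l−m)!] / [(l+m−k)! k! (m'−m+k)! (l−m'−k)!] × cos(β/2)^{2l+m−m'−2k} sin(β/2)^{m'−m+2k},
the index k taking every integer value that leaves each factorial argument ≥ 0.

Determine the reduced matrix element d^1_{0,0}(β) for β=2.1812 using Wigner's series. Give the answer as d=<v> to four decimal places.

d^1_{0,0}(β=2.1812) via Wigner's sum:
c=cos(2.1812/2)=0.461953, s=sin(2.1812/2)=0.886904; N=√[1·1·1·1]=1.000000
k: max(0,(0)−(0))=0 … min(1+(0),1−(0))=1
  k=0: (−1)^0·1.0000/(1)·0.4620^2·0.8869^0 = +0.213401
  k=1: (−1)^1·1.0000/(1)·0.4620^0·0.8869^2 = -0.786599
d^1_{0,0}(2.1812) = +0.213401 -0.786599 = -0.573198

d=-0.5732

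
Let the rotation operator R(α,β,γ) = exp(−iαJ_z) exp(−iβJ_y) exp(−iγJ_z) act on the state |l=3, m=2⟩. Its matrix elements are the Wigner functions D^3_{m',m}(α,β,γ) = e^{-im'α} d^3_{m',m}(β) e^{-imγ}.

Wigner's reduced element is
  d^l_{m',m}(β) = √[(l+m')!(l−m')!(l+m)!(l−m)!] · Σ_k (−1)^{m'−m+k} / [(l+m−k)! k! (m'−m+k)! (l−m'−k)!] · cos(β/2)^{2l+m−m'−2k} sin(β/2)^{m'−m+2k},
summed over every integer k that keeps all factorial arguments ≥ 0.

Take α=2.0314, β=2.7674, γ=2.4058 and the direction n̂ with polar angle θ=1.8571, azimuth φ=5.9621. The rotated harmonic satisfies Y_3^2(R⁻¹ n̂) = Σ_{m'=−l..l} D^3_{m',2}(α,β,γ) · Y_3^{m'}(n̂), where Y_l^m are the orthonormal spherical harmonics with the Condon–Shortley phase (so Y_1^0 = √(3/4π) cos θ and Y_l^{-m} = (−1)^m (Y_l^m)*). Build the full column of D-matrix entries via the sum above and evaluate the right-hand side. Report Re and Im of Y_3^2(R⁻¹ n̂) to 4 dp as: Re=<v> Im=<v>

Re=0.0162 Im=-0.0004

Need the full column D^3_{m',2} for m'=−3..3 at α=2.0314, β=2.7674, γ=2.4058.
cos(β/2)=0.186007, sin(β/2)=0.982548
d^3_{-3,2}: single k=5 term ⇒ +0.417229;  D = +0.118586+0.400021i
d^3_{-2,2}: k∈[4..5] ⇒ +0.161229 -0.899754 = -0.738525;  D = -0.540974+0.502759i
d^3_{-1,2}: k∈[3..4] ⇒ +0.038608 -0.538640 = -0.500032;  D = +0.467732+0.176800i
d^3_{0,2}: k∈[2..3] ⇒ +0.006330 -0.176617 = -0.170288;  D = -0.016867-0.169450i
d^3_{1,2}: k∈[1..2] ⇒ +0.000692 -0.038608 = -0.037916;  D = -0.032128+0.020135i
d^3_{2,2}: k∈[0..1] ⇒ +0.000041 -0.005778 = -0.005737;  D = +0.004890+0.003000i
d^3_{3,2}: single k=0 term ⇒ -0.000536;  D = +0.000048-0.000534i
Y_3^{m'}(θ=1.8571,φ=5.9621) and Σ D·Y over m':
  (+0.1186+0.4000i)·(+0.2103+0.3024i)  (-0.5410+0.5028i)·(-0.2127-0.1591i)  (+0.4677+0.1768i)·(-0.1769-0.0588i)  (-0.0169-0.1695i)·(+0.2741+0.0000i)  (-0.0321+0.0201i)·(+0.1769-0.0588i)  (+0.0049+0.0030i)·(-0.2127+0.1591i)  (+0.0000-0.0005i)·(-0.2103+0.3024i)
Y_3^2(R⁻¹ n̂) = +0.016185-0.000428i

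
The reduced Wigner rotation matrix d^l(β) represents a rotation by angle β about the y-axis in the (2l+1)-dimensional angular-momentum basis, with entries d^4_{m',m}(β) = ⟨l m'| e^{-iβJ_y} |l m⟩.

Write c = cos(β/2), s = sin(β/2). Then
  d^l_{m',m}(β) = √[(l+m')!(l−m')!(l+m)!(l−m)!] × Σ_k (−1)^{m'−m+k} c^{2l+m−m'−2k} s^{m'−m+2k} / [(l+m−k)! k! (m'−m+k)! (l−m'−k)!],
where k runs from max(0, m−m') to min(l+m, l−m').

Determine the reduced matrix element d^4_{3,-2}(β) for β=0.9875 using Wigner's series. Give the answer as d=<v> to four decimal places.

d^4_{3,-2}(β=0.9875) via Wigner's sum:
Half-angle: c=0.880562, s=0.473931. N=√(5040·1·2·720)=2693.993318
k∈{0,1} keeps every argument non-negative
  k=0: (−1)^5·2693.9933/(240)·0.8806^3·0.4739^5 = -0.183249
  k=1: (−1)^6·2693.9933/(720)·0.8806^1·0.4739^7 = +0.017694
d^4_{3,-2}(0.9875) = -0.183249 +0.017694 = -0.165555

d=-0.1656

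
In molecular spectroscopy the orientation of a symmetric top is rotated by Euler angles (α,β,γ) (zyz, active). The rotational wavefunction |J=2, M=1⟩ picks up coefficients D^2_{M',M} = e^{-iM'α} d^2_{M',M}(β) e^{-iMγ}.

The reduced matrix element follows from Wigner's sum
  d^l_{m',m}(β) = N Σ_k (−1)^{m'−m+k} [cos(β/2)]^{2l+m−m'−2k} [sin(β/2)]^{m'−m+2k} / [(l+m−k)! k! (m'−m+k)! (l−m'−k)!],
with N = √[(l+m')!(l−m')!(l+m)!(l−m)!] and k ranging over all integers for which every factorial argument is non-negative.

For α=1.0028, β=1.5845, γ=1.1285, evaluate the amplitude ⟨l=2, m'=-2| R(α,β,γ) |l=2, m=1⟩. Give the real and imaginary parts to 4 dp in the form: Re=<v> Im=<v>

Re=0.3240 Im=0.3897

First d^2_{-2,1}(β=1.5845), then the phase factors e^{-i(-2)α} and e^{-i(1)γ}:
With c≡cos(β/2)=0.702245 and s≡sin(β/2)=0.711935, N=[1·24·6·1]^{1/2}=12.000000
k: max(0,(1)−(-2))=3 … min(2+(1),2−(-2))=3
  k=3: (−1)^0·12.0000/(6)·0.7022^1·0.7119^3 = +0.506804
d^2_{-2,1}(1.5845) = +0.506804
D = (-0.421232+0.906953i)·(+0.506804)·(+0.428016-0.903771i) = +0.324042+0.389675i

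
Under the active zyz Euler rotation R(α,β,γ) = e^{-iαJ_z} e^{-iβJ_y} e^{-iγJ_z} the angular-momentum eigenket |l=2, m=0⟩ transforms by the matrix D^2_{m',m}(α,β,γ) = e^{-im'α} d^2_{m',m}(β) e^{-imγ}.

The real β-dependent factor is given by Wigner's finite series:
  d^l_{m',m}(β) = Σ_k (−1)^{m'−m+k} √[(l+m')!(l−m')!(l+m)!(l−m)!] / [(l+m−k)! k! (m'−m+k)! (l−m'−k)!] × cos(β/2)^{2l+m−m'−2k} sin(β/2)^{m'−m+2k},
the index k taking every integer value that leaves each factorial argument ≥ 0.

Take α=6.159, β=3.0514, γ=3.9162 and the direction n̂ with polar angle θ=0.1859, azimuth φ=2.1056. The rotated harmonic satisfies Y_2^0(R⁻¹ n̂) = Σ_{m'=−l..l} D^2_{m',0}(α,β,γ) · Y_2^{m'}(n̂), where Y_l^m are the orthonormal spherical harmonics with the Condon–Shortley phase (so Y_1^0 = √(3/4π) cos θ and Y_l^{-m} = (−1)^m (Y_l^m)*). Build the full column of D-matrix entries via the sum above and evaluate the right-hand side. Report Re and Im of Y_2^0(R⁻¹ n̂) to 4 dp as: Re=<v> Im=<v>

Need the full column D^2_{m',0} for m'=−2..2 at α=6.159, β=3.0514, γ=3.9162.
cos(β/2)=0.045081, sin(β/2)=0.998983
d^2_{-2,0}: single k=2 term ⇒ +0.004968;  D = +0.004816-0.001221i
d^2_{-1,0}: k∈[1..2] ⇒ +0.000224 -0.110089 = -0.109865;  D = -0.109019+0.013609i
d^2_{0,0}: k∈[0..2] ⇒ +0.000004 -0.008113 +0.995940 = +0.987831;  D = +0.987831+0.000000i
d^2_{1,0}: k∈[0..1] ⇒ -0.000224 +0.110089 = +0.109865;  D = +0.109019+0.013609i
d^2_{2,0}: single k=0 term ⇒ +0.004968;  D = +0.004816+0.001221i
Y_2^{m'}(θ=0.1859,φ=2.1056) and Σ D·Y over m':
  (+0.0048-0.0012i)·(-0.0063+0.0116i)  (-0.1090+0.0136i)·(-0.0715-0.1207i)  (+0.9878+0.0000i)·(+0.5985+0.0000i)  (+0.1090+0.0136i)·(+0.0715-0.1207i)  (+0.0048+0.0012i)·(-0.0063-0.0116i)
Y_2^0(R⁻¹ n̂) = +0.610025+0.000000i

Re=0.6100 Im=0.0000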